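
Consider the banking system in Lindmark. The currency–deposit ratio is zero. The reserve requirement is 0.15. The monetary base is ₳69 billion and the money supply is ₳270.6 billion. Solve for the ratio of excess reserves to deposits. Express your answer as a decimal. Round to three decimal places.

0.105

Using m = M/MB = 270.6/69 ≈ 3.921739. Since m = (1 + c)/(c + rr + e), the denominator satisfies c + rr + e = (1 + c)/m = (1 + 0) / 3.921739 ≈ 0.254989.
With c = 0 and rr = 0.15, the ratio of excess reserves to deposits is 0.254989 − 0 − 0.15 = 0.104989.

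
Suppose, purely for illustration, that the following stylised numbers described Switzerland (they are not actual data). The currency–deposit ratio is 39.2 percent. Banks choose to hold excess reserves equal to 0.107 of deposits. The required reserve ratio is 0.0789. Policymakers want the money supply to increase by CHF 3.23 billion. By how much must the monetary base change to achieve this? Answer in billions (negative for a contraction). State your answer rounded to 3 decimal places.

The money multiplier is m = (1 + c) / (rr + e + c) = (1 + 0.392) / (0.0789 + 0.107 + 0.392) ≈ 2.40872.
ΔMB = ΔM / m = (+3.23) / 2.40872 ≈ 1.341 billion.

CHF 1.341 billion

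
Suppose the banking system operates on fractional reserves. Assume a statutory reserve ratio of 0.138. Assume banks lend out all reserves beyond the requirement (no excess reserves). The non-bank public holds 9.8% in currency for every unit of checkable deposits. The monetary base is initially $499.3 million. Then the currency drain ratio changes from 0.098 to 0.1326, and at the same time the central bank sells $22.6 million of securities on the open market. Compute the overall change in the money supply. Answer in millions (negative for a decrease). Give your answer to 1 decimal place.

Before: m₁ = (1 + 0.098) / (0.138 + 0.098) ≈ 4.65254, MB₁ = 499.3, so M₁ = 4.65254 × 499.3 ≈ 2323.0132 million.
After: m₂ = (1 + 0.1326) / (0.138 + 0.1326) ≈ 4.18551, MB₂ = 499.3 − 22.6 = 476.7, so M₂ = 4.18551 × 476.7 ≈ 1995.2326 million.
ΔM = M₂ − M₁ = 1995.2326 − 2323.0132 = -327.7806 million.

-327.8 million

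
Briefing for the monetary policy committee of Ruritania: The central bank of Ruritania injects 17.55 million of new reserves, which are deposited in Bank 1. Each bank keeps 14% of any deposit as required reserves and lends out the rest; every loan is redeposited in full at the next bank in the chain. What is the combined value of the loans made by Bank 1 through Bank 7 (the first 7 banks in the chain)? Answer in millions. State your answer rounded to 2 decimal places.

70.30 million

Bank i lends (1 − rr)^i of the original deposit: Bank 1 lends 17.55·0.8600 = 15.0930, Bank 2 lends 17.55·0.8600² ≈ 12.9800, and so on.
Summing a geometric series: total = 17.55·[0.8600·(1 − 0.8600^7) / (1 − 0.8600)] ≈ 70.2980 million.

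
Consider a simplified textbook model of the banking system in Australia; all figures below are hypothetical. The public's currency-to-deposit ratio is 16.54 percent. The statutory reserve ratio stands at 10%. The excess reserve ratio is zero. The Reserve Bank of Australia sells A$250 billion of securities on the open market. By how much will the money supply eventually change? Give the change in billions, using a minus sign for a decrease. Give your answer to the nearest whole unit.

-1098 billion

The money multiplier is m = (1 + c) / (rr + c) = (1 + 0.1654) / (0.1 + 0.1654) ≈ 4.3911.
The sale removes 250 billion of base, so ΔM = m × ΔMB = 4.3911 × (−250) = -1097.775 billion.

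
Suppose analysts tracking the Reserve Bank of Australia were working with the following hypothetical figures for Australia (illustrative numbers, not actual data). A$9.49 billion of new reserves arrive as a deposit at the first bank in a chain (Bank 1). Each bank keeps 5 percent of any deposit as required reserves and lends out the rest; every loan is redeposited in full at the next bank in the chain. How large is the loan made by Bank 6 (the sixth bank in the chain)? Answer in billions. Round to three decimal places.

Each bank lends a fraction (1 − rr) = 0.9500 of the deposit it receives, so Bank 6 receives 9.49·0.9500^5 and lends 9.49·0.9500^6 ≈ 6.9760 billion.

A$6.976 billion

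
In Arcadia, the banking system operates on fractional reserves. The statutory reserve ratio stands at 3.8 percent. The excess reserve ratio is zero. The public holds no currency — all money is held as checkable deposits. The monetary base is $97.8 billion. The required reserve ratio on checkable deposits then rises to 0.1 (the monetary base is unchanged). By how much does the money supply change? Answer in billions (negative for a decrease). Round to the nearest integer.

-1596 billion

Initially m₁ = 1 / (0.038) ≈ 26.3158, so M₁ = 26.3158 × 97.8 ≈ 2573.6852 billion.
After the change m₂ = 1 / (0.1) = 10, so M₂ = 10 × 97.8 = 978 billion.
ΔM = M₂ − M₁ = 978 − 2573.6852 = -1595.6852 billion.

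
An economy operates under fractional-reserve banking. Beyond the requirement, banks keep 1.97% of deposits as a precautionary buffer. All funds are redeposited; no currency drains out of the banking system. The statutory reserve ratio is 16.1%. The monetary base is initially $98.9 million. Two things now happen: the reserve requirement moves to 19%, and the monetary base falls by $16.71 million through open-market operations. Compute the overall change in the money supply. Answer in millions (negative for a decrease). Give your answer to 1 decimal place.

Before: m₁ = 1 / (0.161 + 0.0197) ≈ 5.5340, MB₁ = 98.9, so M₁ = 5.5340 × 98.9 = 547.3126 million.
After: m₂ = 1 / (0.19 + 0.0197) ≈ 4.7687, MB₂ = 98.9 − 16.71 = 82.19, so M₂ = 4.7687 × 82.19 ≈ 391.9395 million.
ΔM = M₂ − M₁ = 391.9395 − 547.3126 = -155.3731 million.

-155.4 million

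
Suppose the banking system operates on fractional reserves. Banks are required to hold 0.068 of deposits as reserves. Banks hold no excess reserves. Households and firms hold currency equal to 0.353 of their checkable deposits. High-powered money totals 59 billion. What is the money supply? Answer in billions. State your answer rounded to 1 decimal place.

The money multiplier is m = (1 + c) / (rr + c) = (1 + 0.353) / (0.068 + 0.353) ≈ 3.2138.
So M = m × MB = 3.2138 × 59 = 189.6142 billion.

189.6 billion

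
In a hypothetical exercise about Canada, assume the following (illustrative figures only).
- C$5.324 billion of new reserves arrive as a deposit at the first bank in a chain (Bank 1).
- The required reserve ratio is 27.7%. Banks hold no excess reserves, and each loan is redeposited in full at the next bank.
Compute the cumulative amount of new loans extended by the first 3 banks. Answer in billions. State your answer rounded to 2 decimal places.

Bank i lends (1 − rr)^i of the original deposit: Bank 1 lends 5.324·0.7230 ≈ 3.8493, Bank 2 lends 5.324·0.7230² ≈ 2.7830, and so on.
Summing a geometric series: total = 5.324·[0.7230·(1 − 0.7230^3) / (1 − 0.7230)] ≈ 8.6444 billion.

C$8.64 billion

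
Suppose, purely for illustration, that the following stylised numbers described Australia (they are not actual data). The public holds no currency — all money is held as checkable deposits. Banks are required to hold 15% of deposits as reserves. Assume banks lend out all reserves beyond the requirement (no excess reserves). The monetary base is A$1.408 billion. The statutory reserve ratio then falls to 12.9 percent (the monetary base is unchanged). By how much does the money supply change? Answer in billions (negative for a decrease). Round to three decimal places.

A$1.528 billion

Initially m₁ = 1 / (0.15) ≈ 6.66667, so M₁ = 6.66667 × 1.408 ≈ 9.3867 billion.
After the change m₂ = 1 / (0.129) ≈ 7.75194, so M₂ = 7.75194 × 1.408 ≈ 10.9147 billion.
ΔM = M₂ − M₁ = 10.9147 − 9.3867 = 1.528 billion.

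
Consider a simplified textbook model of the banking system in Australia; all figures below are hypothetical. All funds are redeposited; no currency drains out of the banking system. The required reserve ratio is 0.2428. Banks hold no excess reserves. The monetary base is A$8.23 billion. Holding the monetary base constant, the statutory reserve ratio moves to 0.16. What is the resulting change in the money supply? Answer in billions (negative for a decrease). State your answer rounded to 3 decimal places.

A$17.541 billion

Initially m₁ = 1 / (0.2428) ≈ 4.11862, so M₁ = 4.11862 × 8.23 ≈ 33.8962 billion.
After the change m₂ = 1 / (0.16) = 6.25, so M₂ = 6.25 × 8.23 = 51.4375 billion.
ΔM = M₂ − M₁ = 51.4375 − 33.8962 = 17.5413 billion.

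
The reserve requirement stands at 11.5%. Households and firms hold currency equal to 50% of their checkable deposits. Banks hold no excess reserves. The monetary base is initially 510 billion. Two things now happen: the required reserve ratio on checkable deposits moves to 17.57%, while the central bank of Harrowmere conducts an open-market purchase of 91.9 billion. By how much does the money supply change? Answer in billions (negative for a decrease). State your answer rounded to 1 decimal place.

92.3 billion

Before: m₁ = (1 + 0.5) / (0.115 + 0.5) ≈ 2.43902, MB₁ = 510, so M₁ = 2.43902 × 510 = 1243.9002 billion.
After: m₂ = (1 + 0.5) / (0.1757 + 0.5) ≈ 2.21992, MB₂ = 510 + 91.9 = 601.9, so M₂ = 2.21992 × 601.9 ≈ 1336.1698 billion.
ΔM = M₂ − M₁ = 1336.1698 − 1243.9002 = 92.2696 billion.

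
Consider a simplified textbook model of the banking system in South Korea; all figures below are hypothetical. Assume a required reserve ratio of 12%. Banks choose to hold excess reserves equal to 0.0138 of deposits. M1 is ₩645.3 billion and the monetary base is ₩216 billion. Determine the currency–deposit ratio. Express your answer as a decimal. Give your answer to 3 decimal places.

Using m = M/MB = 645.3/216 = 2.987500. From m = (1 + c)/(c + rr + e), rearranging gives 1 + c = m·(c + rr + e), so c·(1 − m) = m·(rr + e) − 1.
Hence c = [m·(rr + e) − 1]/(1 − m) = [2.987500 × (0.12 + 0.0138) − 1] / (1 − 2.987500) ≈ 0.302024.

0.302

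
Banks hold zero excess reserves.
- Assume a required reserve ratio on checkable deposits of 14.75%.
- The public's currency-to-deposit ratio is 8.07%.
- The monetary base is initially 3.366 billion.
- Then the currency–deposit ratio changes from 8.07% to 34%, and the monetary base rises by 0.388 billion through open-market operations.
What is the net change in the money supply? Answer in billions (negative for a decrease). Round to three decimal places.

Before: m₁ = (1 + 0.0807) / (0.1475 + 0.0807) ≈ 4.73576, MB₁ = 3.366, so M₁ = 4.73576 × 3.366 ≈ 15.9406 billion.
After: m₂ = (1 + 0.34) / (0.1475 + 0.34) ≈ 2.74872, MB₂ = 3.366 + 0.388 = 3.754, so M₂ = 2.74872 × 3.754 ≈ 10.3187 billion.
ΔM = M₂ − M₁ = 10.3187 − 15.9406 = -5.6219 billion.

-5.622 billion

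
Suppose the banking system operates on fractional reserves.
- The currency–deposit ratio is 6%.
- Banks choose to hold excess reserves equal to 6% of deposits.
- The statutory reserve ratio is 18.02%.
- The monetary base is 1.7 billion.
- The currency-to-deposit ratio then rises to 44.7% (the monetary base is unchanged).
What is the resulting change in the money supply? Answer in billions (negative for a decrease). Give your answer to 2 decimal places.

-2.42 billion

Initially m₁ = (1 + 0.06) / (0.1802 + 0.06 + 0.06) ≈ 3.5310, so M₁ = 3.5310 × 1.7 = 6.0027 billion.
After the change m₂ = (1 + 0.447) / (0.1802 + 0.06 + 0.447) ≈ 2.1056, so M₂ = 2.1056 × 1.7 ≈ 3.5795 billion.
ΔM = M₂ − M₁ = 3.5795 − 6.0027 = -2.4232 billion.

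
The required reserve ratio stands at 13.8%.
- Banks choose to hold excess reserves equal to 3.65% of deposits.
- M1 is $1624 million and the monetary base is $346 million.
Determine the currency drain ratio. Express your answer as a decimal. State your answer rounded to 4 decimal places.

Using m = M/MB = 1624/346 ≈ 4.693642. From m = (1 + c)/(c + rr + e), rearranging gives 1 + c = m·(c + rr + e), so c·(1 − m) = m·(rr + e) − 1.
Hence c = [m·(rr + e) − 1]/(1 − m) = [4.693642 × (0.138 + 0.0365) − 1] / (1 − 4.693642) ≈ 0.048992.

0.0490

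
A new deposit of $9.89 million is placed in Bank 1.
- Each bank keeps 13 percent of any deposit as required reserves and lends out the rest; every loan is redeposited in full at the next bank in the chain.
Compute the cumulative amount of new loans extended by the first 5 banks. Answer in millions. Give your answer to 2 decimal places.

$33.20 million

Bank i lends (1 − rr)^i of the original deposit: Bank 1 lends 9.89·0.8700 = 8.6043, Bank 2 lends 9.89·0.8700² ≈ 7.4857, and so on.
Summing a geometric series: total = 9.89·[0.8700·(1 − 0.8700^5) / (1 − 0.8700)] ≈ 33.1980 million.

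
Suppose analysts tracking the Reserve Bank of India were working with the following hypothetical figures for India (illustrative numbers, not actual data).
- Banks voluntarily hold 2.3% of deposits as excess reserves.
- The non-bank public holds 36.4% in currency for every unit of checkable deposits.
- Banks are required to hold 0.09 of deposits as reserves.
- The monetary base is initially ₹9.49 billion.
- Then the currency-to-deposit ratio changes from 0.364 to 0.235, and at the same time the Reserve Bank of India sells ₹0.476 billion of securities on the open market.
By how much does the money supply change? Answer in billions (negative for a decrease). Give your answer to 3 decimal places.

₹4.852 billion

Before: m₁ = (1 + 0.364) / (0.09 + 0.023 + 0.364) ≈ 2.85954, MB₁ = 9.49, so M₁ = 2.85954 × 9.49 ≈ 27.137 billion.
After: m₂ = (1 + 0.235) / (0.09 + 0.023 + 0.235) ≈ 3.54885, MB₂ = 9.49 − 0.476 = 9.014, so M₂ = 3.54885 × 9.014 ≈ 31.9893 billion.
ΔM = M₂ − M₁ = 31.9893 − 27.137 = 4.8523 billion.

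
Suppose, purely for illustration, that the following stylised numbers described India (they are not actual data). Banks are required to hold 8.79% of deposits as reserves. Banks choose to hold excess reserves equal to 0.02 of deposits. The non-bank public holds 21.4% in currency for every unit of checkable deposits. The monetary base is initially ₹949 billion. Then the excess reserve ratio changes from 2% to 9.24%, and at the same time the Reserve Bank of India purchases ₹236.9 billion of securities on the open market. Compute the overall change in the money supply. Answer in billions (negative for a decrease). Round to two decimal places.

₹72.22 billion

Before: m₁ = (1 + 0.214) / (0.0879 + 0.02 + 0.214) ≈ 3.7713576, MB₁ = 949, so M₁ = 3.7713576 × 949 ≈ 3579.0184 billion.
After: m₂ = (1 + 0.214) / (0.0879 + 0.0924 + 0.214) ≈ 3.0788740, MB₂ = 949 + 236.9 = 1185.9, so M₂ = 3.0788740 × 1185.9 ≈ 3651.2367 billion.
ΔM = M₂ − M₁ = 3651.2367 − 3579.0184 = 72.2183 billion.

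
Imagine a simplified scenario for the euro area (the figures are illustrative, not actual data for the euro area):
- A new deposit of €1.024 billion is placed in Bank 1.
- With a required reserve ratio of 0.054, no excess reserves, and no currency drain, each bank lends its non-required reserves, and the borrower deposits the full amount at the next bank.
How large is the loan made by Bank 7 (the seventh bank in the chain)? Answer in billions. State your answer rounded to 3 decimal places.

Each bank lends a fraction (1 − rr) = 0.9460 of the deposit it receives, so Bank 7 receives 1.024·0.9460^6 and lends 1.024·0.9460^7 ≈ 0.6943 billion.

€0.694 billion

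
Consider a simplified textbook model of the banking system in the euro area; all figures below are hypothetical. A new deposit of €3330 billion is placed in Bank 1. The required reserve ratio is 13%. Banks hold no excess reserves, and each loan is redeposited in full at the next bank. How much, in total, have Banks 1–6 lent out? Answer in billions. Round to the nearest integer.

€12622 billion

Bank i lends (1 − rr)^i of the original deposit: Bank 1 lends 3330·0.8700 = 2897.1000, Bank 2 lends 3330·0.8700² = 2520.4770, and so on.
Summing a geometric series: total = 3330·[0.8700·(1 − 0.8700^6) / (1 − 0.8700)] ≈ 12621.8579 billion.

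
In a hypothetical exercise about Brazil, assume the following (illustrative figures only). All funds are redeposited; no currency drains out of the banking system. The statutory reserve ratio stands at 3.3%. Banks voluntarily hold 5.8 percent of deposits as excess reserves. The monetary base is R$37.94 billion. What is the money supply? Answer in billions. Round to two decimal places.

The money multiplier is m = 1 / (rr + e) = 1 / (0.033 + 0.058) ≈ 10.98901.
So M = m × MB = 10.98901 × 37.94 ≈ 416.923 billion.

R$416.92 billion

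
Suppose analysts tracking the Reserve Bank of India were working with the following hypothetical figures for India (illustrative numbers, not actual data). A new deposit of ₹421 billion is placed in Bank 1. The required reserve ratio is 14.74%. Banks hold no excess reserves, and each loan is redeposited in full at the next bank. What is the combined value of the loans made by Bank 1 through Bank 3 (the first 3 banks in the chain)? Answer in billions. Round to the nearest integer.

Bank i lends (1 − rr)^i of the original deposit: Bank 1 lends 421·0.8526 = 358.9446, Bank 2 lends 421·0.8526² ≈ 306.0362, and so on.
Summing a geometric series: total = 421·[0.8526·(1 − 0.8526^3) / (1 − 0.8526)] ≈ 925.9072 billion.

₹926 billion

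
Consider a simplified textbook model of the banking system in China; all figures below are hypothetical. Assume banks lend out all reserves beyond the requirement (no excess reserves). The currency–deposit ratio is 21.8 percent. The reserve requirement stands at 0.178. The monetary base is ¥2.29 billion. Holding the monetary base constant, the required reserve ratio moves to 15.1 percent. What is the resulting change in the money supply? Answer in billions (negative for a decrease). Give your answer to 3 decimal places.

Initially m₁ = (1 + 0.218) / (0.178 + 0.218) ≈ 3.07576, so M₁ = 3.07576 × 2.29 ≈ 7.0435 billion.
After the change m₂ = (1 + 0.218) / (0.151 + 0.218) ≈ 3.30081, so M₂ = 3.30081 × 2.29 ≈ 7.5589 billion.
ΔM = M₂ − M₁ = 7.5589 − 7.0435 = 0.5154 billion.

¥0.515 billion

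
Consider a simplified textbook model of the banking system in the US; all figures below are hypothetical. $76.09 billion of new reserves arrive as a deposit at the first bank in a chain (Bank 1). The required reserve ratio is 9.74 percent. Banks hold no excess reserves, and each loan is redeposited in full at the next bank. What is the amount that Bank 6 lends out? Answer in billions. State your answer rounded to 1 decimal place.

$41.1 billion

Each bank lends a fraction (1 − rr) = 0.9026 of the deposit it receives, so Bank 6 receives 76.09·0.9026^5 and lends 76.09·0.9026^6 ≈ 41.1433 billion.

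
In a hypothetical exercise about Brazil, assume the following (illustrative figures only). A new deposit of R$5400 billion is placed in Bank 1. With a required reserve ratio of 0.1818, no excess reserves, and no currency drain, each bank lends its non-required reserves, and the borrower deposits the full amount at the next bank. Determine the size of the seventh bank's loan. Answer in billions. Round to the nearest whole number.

R$1326 billion

Each bank lends a fraction (1 − rr) = 0.8182 of the deposit it receives, so Bank 7 receives 5400·0.8182^6 and lends 5400·0.8182^7 ≈ 1325.5926 billion.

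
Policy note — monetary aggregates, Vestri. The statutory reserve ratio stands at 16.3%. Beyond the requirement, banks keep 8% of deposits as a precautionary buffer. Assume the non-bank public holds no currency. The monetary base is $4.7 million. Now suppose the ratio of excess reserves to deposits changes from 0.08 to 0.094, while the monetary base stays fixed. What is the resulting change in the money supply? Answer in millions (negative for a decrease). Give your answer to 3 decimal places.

Initially m₁ = 1 / (0.163 + 0.08) ≈ 4.11523, so M₁ = 4.11523 × 4.7 ≈ 19.3416 million.
After the change m₂ = 1 / (0.163 + 0.094) ≈ 3.89105, so M₂ = 3.89105 × 4.7 ≈ 18.2879 million.
ΔM = M₂ − M₁ = 18.2879 − 19.3416 = -1.0537 million.

-1.054 million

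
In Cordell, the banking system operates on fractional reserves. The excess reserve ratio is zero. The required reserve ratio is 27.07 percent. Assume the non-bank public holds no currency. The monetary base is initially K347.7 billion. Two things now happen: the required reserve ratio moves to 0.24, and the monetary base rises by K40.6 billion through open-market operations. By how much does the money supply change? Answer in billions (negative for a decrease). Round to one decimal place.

Before: m₁ = 1 / (0.2707) ≈ 3.69413, MB₁ = 347.7, so M₁ = 3.69413 × 347.7 ≈ 1284.449 billion.
After: m₂ = 1 / (0.24) ≈ 4.16667, MB₂ = 347.7 + 40.6 = 388.3, so M₂ = 4.16667 × 388.3 ≈ 1617.918 billion.
ΔM = M₂ − M₁ = 1617.918 − 1284.449 = 333.469 billion.

K333.5 billion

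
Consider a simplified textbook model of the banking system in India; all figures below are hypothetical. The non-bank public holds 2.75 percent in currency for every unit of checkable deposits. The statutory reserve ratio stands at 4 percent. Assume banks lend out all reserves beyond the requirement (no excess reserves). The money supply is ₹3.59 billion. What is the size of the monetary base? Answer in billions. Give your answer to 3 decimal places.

The money multiplier is m = (1 + c) / (rr + c) = (1 + 0.0275) / (0.04 + 0.0275) ≈ 15.22222.
MB = M / m = 3.59 / 15.22222 ≈ 0.2358 billion.

₹0.236 billion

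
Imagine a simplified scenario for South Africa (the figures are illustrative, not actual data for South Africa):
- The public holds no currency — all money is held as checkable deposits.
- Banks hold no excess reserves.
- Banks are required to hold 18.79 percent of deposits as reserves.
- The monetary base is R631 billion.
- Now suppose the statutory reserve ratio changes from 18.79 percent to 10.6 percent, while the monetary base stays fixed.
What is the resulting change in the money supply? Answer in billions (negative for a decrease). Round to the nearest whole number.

R2595 billion

Initially m₁ = 1 / (0.1879) ≈ 5.3220, so M₁ = 5.3220 × 631 = 3358.182 billion.
After the change m₂ = 1 / (0.106) ≈ 9.4340, so M₂ = 9.4340 × 631 = 5952.854 billion.
ΔM = M₂ − M₁ = 5952.854 − 3358.182 = 2594.672 billion.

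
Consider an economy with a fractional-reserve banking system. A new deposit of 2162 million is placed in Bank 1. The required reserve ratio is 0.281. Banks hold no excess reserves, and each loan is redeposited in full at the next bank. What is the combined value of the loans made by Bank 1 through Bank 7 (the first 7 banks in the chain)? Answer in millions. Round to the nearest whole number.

4982 million

Bank i lends (1 − rr)^i of the original deposit: Bank 1 lends 2162·0.7190 = 1554.4780, Bank 2 lends 2162·0.7190² ≈ 1117.6697, and so on.
Summing a geometric series: total = 2162·[0.7190·(1 − 0.7190^7) / (1 − 0.7190)] ≈ 4982.4340 million.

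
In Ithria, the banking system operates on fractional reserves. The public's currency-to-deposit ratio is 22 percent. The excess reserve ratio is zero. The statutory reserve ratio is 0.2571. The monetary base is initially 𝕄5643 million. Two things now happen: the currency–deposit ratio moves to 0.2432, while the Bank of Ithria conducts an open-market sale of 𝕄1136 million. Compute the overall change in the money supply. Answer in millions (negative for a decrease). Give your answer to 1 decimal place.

-3230.3 million

Before: m₁ = (1 + 0.22) / (0.2571 + 0.22) ≈ 2.557116, MB₁ = 5643, so M₁ = 2.557116 × 5643 ≈ 14429.8056 million.
After: m₂ = (1 + 0.2432) / (0.2571 + 0.2432) ≈ 2.484909, MB₂ = 5643 − 1136 = 4507, so M₂ = 2.484909 × 4507 ≈ 11199.4849 million.
ΔM = M₂ − M₁ = 11199.4849 − 14429.8056 = -3230.3207 million.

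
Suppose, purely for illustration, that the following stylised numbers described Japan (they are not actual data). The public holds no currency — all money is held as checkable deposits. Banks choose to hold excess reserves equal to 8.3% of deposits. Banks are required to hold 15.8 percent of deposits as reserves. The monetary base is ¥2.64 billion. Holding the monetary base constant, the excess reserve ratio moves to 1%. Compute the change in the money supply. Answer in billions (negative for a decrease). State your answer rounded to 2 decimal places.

¥4.76 billion

Initially m₁ = 1 / (0.158 + 0.083) ≈ 4.1494, so M₁ = 4.1494 × 2.64 ≈ 10.9544 billion.
After the change m₂ = 1 / (0.158 + 0.01) ≈ 5.9524, so M₂ = 5.9524 × 2.64 ≈ 15.7143 billion.
ΔM = M₂ − M₁ = 15.7143 − 10.9544 = 4.7599 billion.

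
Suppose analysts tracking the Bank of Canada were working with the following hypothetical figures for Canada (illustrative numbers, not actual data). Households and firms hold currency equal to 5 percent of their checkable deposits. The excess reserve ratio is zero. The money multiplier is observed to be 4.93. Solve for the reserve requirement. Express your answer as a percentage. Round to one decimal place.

Using m = 4.93. Since m = (1 + c)/(c + rr + e), the denominator satisfies c + rr + e = (1 + c)/m = (1 + 0.05) / 4.93 ≈ 0.212982.
With c = 0.05 and e = 0, the reserve requirement is 0.212982 − 0.05 − 0 = 0.162982.

16.3%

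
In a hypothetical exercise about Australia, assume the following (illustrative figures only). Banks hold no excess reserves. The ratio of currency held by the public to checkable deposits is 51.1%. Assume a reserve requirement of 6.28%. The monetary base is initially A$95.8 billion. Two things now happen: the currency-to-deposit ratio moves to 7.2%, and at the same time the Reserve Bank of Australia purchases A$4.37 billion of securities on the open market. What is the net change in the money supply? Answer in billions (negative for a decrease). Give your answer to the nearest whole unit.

Before: m₁ = (1 + 0.511) / (0.0628 + 0.511) ≈ 2.6333, MB₁ = 95.8, so M₁ = 2.6333 × 95.8 ≈ 252.2701 billion.
After: m₂ = (1 + 0.072) / (0.0628 + 0.072) ≈ 7.9525, MB₂ = 95.8 + 4.37 = 100.17, so M₂ = 7.9525 × 100.17 ≈ 796.6019 billion.
ΔM = M₂ − M₁ = 796.6019 − 252.2701 = 544.3318 billion.

A$544 billion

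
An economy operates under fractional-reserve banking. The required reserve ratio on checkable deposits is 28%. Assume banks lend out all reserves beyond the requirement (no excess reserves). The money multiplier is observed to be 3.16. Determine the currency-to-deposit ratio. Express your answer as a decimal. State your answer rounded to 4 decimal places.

0.0533

Using m = 3.16. From m = (1 + c)/(c + rr + e), rearranging gives 1 + c = m·(c + rr + e), so c·(1 − m) = m·(rr + e) − 1.
Hence c = [m·(rr + e) − 1]/(1 − m) = [3.16 × (0.28 + 0) − 1] / (1 − 3.16) ≈ 0.053333.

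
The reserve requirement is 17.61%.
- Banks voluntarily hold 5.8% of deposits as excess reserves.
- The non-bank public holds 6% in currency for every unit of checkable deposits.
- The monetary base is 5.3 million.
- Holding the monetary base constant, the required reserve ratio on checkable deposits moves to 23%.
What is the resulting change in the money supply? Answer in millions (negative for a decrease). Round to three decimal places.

Initially m₁ = (1 + 0.06) / (0.1761 + 0.058 + 0.06) ≈ 3.60422, so M₁ = 3.60422 × 5.3 ≈ 19.1024 million.
After the change m₂ = (1 + 0.06) / (0.23 + 0.058 + 0.06) ≈ 3.04598, so M₂ = 3.04598 × 5.3 ≈ 16.1437 million.
ΔM = M₂ − M₁ = 16.1437 − 19.1024 = -2.9587 million.

-2.959 million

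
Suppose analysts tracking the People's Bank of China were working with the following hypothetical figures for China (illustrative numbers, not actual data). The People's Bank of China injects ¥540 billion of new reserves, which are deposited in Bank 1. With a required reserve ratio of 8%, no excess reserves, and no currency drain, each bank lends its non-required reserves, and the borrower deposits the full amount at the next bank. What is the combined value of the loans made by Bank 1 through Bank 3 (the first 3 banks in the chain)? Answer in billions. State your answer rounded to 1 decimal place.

Bank i lends (1 − rr)^i of the original deposit: Bank 1 lends 540·0.9200 = 496.8000, Bank 2 lends 540·0.9200² = 457.0560, and so on.
Summing a geometric series: total = 540·[0.9200·(1 − 0.9200^3) / (1 − 0.9200)] ≈ 1374.3475 billion.

¥1374.3 billion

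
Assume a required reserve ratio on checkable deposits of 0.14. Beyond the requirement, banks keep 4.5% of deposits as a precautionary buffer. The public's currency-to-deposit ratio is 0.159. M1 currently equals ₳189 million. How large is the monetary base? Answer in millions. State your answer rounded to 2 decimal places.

The money multiplier is m = (1 + c) / (rr + e + c) = (1 + 0.159) / (0.14 + 0.045 + 0.159) ≈ 3.369186.
MB = M / m = 189 / 3.369186 ≈ 56.0966 million.

₳56.10 million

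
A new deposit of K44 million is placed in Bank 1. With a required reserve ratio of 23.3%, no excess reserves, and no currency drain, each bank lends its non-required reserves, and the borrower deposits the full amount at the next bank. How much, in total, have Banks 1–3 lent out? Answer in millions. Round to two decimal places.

Bank i lends (1 − rr)^i of the original deposit: Bank 1 lends 44·0.7670 = 33.7480, Bank 2 lends 44·0.7670² ≈ 25.8847, and so on.
Summing a geometric series: total = 44·[0.7670·(1 − 0.7670^3) / (1 − 0.7670)] ≈ 79.4863 million.

K79.49 million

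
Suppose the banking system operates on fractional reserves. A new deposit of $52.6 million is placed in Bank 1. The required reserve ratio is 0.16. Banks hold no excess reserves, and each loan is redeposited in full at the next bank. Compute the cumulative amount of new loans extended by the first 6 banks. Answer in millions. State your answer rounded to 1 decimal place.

$179.1 million

Bank i lends (1 − rr)^i of the original deposit: Bank 1 lends 52.6·0.8400 = 44.1840, Bank 2 lends 52.6·0.8400² ≈ 37.1146, and so on.
Summing a geometric series: total = 52.6·[0.8400·(1 − 0.8400^6) / (1 − 0.8400)] ≈ 179.1390 million.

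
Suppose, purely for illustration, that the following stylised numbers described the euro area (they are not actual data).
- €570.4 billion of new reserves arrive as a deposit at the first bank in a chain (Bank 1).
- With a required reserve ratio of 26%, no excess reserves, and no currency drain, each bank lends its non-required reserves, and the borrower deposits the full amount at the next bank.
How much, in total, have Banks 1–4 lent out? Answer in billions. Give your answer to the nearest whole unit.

Bank i lends (1 − rr)^i of the original deposit: Bank 1 lends 570.4·0.7400 = 422.0960, Bank 2 lends 570.4·0.7400² ≈ 312.3510, and so on.
Summing a geometric series: total = 570.4·[0.7400·(1 − 0.7400^4) / (1 − 0.7400)] ≈ 1136.6302 billion.

€1137 billion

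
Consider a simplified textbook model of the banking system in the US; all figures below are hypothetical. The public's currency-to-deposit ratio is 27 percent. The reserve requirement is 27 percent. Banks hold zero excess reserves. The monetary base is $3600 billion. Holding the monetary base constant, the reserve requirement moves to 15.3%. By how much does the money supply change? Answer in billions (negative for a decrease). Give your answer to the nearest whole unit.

Initially m₁ = (1 + 0.27) / (0.27 + 0.27) ≈ 2.35185, so M₁ = 2.35185 × 3600 = 8466.66 billion.
After the change m₂ = (1 + 0.27) / (0.153 + 0.27) ≈ 3.00236, so M₂ = 3.00236 × 3600 = 10808.496 billion.
ΔM = M₂ − M₁ = 10808.496 − 8466.66 = 2341.836 billion.

$2342 billion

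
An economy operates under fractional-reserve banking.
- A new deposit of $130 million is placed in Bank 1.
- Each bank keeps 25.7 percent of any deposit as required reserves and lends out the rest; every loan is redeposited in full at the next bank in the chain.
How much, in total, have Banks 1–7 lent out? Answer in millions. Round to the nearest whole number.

$329 million

Bank i lends (1 − rr)^i of the original deposit: Bank 1 lends 130·0.7430 = 96.5900, Bank 2 lends 130·0.7430² ≈ 71.7664, and so on.
Summing a geometric series: total = 130·[0.7430·(1 − 0.7430^7) / (1 − 0.7430)] ≈ 328.8557 million.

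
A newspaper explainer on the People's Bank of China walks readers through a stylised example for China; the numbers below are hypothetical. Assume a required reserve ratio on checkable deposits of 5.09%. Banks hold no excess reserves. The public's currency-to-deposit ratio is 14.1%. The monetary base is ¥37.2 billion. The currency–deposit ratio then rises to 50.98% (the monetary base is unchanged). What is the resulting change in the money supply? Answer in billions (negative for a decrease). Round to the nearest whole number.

Initially m₁ = (1 + 0.141) / (0.0509 + 0.141) ≈ 5.9458, so M₁ = 5.9458 × 37.2 ≈ 221.1838 billion.
After the change m₂ = (1 + 0.5098) / (0.0509 + 0.5098) ≈ 2.6927, so M₂ = 2.6927 × 37.2 ≈ 100.1684 billion.
ΔM = M₂ − M₁ = 100.1684 − 221.1838 = -121.0154 billion.

-121 billion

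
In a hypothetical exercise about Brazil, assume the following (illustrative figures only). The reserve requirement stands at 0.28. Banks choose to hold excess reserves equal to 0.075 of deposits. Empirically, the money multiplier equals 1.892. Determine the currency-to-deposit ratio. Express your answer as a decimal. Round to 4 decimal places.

Using m = 1.892. From m = (1 + c)/(c + rr + e), rearranging gives 1 + c = m·(c + rr + e), so c·(1 − m) = m·(rr + e) − 1.
Hence c = [m·(rr + e) − 1]/(1 − m) = [1.892 × (0.28 + 0.075) − 1] / (1 − 1.892) ≈ 0.368094.

0.3681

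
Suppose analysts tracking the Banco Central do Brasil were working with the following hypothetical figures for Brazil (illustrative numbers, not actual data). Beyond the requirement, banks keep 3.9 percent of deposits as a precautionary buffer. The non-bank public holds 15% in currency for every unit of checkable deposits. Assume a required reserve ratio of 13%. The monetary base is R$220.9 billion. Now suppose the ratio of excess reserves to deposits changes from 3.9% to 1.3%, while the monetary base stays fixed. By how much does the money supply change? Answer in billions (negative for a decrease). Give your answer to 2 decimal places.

R$70.67 billion

Initially m₁ = (1 + 0.15) / (0.13 + 0.039 + 0.15) ≈ 3.605016, so M₁ = 3.605016 × 220.9 ≈ 796.348 billion.
After the change m₂ = (1 + 0.15) / (0.13 + 0.013 + 0.15) ≈ 3.924915, so M₂ = 3.924915 × 220.9 ≈ 867.0137 billion.
ΔM = M₂ − M₁ = 867.0137 − 796.348 = 70.6657 billion.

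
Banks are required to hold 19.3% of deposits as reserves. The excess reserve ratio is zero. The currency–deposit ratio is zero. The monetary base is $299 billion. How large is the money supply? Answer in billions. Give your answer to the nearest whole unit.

$1549 billion

With no currency drain or excess reserves, the money multiplier is m = 1/rr = 1/0.193 ≈ 5.1813.
Money supply M = m × MB = 5.1813 × 299 = 1549.2087 billion.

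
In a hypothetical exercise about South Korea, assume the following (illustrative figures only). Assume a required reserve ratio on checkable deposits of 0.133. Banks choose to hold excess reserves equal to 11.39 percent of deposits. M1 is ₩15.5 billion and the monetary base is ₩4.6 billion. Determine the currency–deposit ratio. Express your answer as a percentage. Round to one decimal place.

Using m = M/MB = 15.5/4.6 ≈ 3.369565. From m = (1 + c)/(c + rr + e), rearranging gives 1 + c = m·(c + rr + e), so c·(1 − m) = m·(rr + e) − 1.
Hence c = [m·(rr + e) − 1]/(1 − m) = [3.369565 × (0.133 + 0.1139) − 1] / (1 − 3.369565) ≈ 0.070922.

7.1%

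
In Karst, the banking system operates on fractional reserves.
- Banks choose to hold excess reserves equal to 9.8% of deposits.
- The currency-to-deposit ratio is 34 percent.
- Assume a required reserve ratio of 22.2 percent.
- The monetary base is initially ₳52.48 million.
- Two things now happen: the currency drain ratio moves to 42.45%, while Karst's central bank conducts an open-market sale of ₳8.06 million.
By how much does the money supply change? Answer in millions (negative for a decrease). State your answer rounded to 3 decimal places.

-21.559 million

Before: m₁ = (1 + 0.34) / (0.222 + 0.098 + 0.34) ≈ 2.030303, MB₁ = 52.48, so M₁ = 2.030303 × 52.48 ≈ 106.5503 million.
After: m₂ = (1 + 0.4245) / (0.222 + 0.098 + 0.4245) ≈ 1.913365, MB₂ = 52.48 − 8.06 = 44.42, so M₂ = 1.913365 × 44.42 ≈ 84.9917 million.
ΔM = M₂ − M₁ = 84.9917 − 106.5503 = -21.5586 million.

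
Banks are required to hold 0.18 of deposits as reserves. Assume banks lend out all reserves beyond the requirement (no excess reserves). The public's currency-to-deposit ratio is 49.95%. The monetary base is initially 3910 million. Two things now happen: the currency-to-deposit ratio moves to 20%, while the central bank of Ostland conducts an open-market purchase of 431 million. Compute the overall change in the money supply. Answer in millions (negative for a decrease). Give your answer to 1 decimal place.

5080.0 million

Before: m₁ = (1 + 0.4995) / (0.18 + 0.4995) ≈ 2.206770, MB₁ = 3910, so M₁ = 2.206770 × 3910 = 8628.4707 million.
After: m₂ = (1 + 0.2) / (0.18 + 0.2) ≈ 3.157895, MB₂ = 3910 + 431 = 4341, so M₂ = 3.157895 × 4341 ≈ 13708.4222 million.
ΔM = M₂ − M₁ = 13708.4222 − 8628.4707 = 5079.9515 million.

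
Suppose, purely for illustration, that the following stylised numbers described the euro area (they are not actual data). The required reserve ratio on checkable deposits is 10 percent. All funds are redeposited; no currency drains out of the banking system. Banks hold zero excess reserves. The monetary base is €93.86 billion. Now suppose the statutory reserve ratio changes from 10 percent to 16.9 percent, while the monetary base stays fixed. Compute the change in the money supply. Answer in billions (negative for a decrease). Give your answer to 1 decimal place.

Initially m₁ = 1 / (0.1) = 10, so M₁ = 10 × 93.86 = 938.6 billion.
After the change m₂ = 1 / (0.169) ≈ 5.9172, so M₂ = 5.9172 × 93.86 ≈ 555.3884 billion.
ΔM = M₂ − M₁ = 555.3884 − 938.6 = -383.2116 billion.

-383.2 billion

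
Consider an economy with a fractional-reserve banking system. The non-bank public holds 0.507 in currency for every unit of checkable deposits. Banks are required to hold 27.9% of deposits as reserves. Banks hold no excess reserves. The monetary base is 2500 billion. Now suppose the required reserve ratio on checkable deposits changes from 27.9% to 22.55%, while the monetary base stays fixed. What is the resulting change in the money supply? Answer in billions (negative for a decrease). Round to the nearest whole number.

350 billion

Initially m₁ = (1 + 0.507) / (0.279 + 0.507) ≈ 1.91730, so M₁ = 1.91730 × 2500 = 4793.25 billion.
After the change m₂ = (1 + 0.507) / (0.2255 + 0.507) ≈ 2.05734, so M₂ = 2.05734 × 2500 = 5143.35 billion.
ΔM = M₂ − M₁ = 5143.35 − 4793.25 = 350.1 billion.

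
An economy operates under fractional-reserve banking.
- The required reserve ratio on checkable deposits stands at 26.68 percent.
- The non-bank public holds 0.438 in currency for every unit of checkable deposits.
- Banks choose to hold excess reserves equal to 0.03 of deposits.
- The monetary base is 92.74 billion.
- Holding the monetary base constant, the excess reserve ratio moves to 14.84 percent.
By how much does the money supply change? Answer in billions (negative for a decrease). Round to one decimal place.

-25.2 billion

Initially m₁ = (1 + 0.438) / (0.2668 + 0.03 + 0.438) ≈ 1.9570, so M₁ = 1.9570 × 92.74 ≈ 181.4922 billion.
After the change m₂ = (1 + 0.438) / (0.2668 + 0.1484 + 0.438) ≈ 1.6854, so M₂ = 1.6854 × 92.74 ≈ 156.304 billion.
ΔM = M₂ − M₁ = 156.304 − 181.4922 = -25.1882 billion.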